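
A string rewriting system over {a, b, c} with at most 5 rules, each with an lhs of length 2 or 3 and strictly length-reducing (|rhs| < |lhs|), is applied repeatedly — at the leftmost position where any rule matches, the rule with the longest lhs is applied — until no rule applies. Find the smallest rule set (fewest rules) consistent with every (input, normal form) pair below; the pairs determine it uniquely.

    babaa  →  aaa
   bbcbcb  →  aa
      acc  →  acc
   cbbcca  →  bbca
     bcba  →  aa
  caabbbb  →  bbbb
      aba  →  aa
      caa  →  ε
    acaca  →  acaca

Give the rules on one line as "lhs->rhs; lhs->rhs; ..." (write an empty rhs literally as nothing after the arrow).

  | babaa => abaa => aaa
  | bbcbcb => bbacb => bacb => acb => aa
  | acc
  | cbbcca => abcca => bbca

abc->bb; ba->a; caa->; cb->a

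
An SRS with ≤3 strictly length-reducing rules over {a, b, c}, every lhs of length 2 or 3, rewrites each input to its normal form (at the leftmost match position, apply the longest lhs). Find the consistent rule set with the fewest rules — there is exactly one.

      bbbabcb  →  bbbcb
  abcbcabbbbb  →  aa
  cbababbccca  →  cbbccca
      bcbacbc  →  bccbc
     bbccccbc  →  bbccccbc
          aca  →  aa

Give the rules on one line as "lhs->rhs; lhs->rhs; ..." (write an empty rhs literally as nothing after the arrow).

ab->a; ac->a; ba->

  | bbbabcb => bbbcb
  | abcbcabbbbb => acbcabbbbb => abcabbbbb => acabbbbb => aabbbbb => aabbbb => aabbb => aabb => aab => aa
  | cbababbccca => cbabbccca => cbbccca
  | bcbacbc => bccbc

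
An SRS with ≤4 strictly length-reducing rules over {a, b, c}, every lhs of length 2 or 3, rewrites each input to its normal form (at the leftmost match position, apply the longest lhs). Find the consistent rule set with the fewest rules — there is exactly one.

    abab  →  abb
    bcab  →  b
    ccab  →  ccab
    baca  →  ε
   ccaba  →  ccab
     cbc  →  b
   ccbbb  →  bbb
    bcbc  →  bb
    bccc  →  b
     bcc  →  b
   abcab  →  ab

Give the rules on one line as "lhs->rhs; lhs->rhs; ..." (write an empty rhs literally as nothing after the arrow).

  | abab => abb
  | bcab => b
  | ccab
  | baca => bca => ε

ba->b; bc->b; bca->; cb->b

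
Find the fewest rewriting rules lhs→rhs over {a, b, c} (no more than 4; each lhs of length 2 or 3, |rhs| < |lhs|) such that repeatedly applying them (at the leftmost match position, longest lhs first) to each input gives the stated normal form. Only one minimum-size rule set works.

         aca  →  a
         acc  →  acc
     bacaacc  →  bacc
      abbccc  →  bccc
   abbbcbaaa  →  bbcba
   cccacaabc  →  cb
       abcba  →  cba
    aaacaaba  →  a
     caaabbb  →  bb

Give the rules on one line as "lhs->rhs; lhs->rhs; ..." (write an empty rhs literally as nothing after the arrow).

  | aca => a
  | acc
  | bacaacc => baacc => bacc
  | abbccc => bccc

aa->a; ab->; ca->; cbc->cb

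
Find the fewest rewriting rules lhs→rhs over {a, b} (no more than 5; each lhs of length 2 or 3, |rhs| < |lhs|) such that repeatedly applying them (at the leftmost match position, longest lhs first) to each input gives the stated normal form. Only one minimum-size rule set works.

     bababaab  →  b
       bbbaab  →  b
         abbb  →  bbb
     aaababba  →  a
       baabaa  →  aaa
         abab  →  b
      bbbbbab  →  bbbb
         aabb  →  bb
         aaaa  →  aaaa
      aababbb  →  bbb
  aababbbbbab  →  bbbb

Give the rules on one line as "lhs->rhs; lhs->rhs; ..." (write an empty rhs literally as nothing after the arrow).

ab->b; aba->a; ba->a; bab->

  | bababaab => abaab => aab => ab => b
  | bbbaab => bbaab => baab => aab => ab => b
  | abbb => bbb
  | aaababba => aaabba => aabba => abba => bba => ba => a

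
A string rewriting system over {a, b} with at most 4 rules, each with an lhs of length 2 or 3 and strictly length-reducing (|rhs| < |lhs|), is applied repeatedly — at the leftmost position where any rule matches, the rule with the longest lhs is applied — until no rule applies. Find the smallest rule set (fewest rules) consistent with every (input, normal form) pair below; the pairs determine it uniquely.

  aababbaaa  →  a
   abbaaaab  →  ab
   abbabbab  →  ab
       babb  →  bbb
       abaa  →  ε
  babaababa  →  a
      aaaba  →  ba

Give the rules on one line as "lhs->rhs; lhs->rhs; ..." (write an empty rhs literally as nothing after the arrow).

  | aababbaaa => aabbbaaa => aabaa => aaaa => a
  | abbaaaab => aaaab => ab
  | abbabbab => abbab => ab
  | babb => bbb

aaa->; baa->aa; bab->bb; bba->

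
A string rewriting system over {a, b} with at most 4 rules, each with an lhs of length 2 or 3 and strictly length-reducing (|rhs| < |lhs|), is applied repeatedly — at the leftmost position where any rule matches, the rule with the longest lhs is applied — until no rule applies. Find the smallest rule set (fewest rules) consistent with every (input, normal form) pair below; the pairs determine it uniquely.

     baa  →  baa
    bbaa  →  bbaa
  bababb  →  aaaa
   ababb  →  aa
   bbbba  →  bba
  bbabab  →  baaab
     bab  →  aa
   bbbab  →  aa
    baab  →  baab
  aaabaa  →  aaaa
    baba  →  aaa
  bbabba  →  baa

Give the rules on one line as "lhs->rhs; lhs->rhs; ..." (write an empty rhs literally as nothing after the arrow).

aba->a; abb->aa; bab->aa; bbb->b

  | baa
  | bbaa
  | bababb => aaabb => aaaa
  | ababb => abb => aa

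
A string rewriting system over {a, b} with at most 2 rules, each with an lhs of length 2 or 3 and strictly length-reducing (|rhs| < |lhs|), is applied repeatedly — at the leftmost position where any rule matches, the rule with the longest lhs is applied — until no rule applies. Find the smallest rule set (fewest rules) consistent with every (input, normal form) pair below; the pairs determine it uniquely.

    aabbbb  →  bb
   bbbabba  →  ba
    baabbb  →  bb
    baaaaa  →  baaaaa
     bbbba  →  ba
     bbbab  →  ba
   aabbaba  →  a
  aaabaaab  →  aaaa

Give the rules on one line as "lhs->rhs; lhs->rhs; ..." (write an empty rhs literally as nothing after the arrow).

  | aabbbb => abbb => bb
  | bbbabba => baabba => baba => ba
  | baabbb => babb => bb
  | baaaaa

ab->; bbb->ba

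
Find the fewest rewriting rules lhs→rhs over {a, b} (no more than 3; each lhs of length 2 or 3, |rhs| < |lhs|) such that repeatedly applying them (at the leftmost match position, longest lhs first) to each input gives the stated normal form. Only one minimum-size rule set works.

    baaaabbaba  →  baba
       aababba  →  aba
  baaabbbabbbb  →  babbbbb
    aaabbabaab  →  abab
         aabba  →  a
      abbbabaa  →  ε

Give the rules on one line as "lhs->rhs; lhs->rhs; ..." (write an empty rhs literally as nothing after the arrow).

aa->; aab->ab; bba->

  | baaaabbaba => baabbaba => babbaba => baba
  | aababba => ababba => aba
  | baaabbbabbbb => babbbabbbb => babbbbb
  | aaabbabaab => abbabaab => abaab => abab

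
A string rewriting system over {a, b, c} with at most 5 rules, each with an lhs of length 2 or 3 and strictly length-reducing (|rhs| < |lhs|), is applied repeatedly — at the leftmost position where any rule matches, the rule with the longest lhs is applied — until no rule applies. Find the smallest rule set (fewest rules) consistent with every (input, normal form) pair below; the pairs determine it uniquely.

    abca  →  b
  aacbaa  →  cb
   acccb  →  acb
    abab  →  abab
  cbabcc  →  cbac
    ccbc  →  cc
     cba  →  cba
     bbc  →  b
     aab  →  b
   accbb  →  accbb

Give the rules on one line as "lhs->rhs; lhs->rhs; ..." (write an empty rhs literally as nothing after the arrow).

  | abca => aab => b
  | aacbaa => cbaa => cb
  | acccb => acb
  | abab

aa->; bc->; bca->ab; ccc->c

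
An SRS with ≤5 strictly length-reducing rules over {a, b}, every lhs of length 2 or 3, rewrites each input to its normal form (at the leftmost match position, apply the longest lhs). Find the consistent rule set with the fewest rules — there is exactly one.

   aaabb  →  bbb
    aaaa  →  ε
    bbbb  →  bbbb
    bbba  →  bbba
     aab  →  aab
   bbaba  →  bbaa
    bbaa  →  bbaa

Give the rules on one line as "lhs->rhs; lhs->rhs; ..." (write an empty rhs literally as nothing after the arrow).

  | aaabb => abbb => bbb
  | aaaa => aba => ε
  | bbbb
  | bbba

aaa->ab; aba->; abb->bb; bab->ba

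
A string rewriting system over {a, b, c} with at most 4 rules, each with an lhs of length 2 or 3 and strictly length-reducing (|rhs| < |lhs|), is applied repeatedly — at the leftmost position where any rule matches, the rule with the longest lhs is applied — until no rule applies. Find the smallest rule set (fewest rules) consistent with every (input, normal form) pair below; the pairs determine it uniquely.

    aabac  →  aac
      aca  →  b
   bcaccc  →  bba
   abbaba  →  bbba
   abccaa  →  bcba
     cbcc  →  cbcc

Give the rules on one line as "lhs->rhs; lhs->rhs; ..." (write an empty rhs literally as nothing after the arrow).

  | aabac => aac
  | aca => ab => b
  | bcaccc => bbccc => bba
  | abbaba => bbaba => bbba

aab->a; ab->b; ca->b; ccc->a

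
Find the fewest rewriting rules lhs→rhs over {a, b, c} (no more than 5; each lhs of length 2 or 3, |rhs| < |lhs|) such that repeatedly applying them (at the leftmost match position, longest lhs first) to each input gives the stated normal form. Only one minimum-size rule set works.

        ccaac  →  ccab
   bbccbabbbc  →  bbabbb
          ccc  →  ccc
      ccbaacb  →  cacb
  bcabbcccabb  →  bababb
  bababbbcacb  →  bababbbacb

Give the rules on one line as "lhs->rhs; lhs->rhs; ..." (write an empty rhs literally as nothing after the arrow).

aac->ab; bc->b; bcc->; cba->

  | ccaac => ccab
  | bbccbabbbc => bbabbbc => bbabbb
  | ccc
  | ccbaacb => cacb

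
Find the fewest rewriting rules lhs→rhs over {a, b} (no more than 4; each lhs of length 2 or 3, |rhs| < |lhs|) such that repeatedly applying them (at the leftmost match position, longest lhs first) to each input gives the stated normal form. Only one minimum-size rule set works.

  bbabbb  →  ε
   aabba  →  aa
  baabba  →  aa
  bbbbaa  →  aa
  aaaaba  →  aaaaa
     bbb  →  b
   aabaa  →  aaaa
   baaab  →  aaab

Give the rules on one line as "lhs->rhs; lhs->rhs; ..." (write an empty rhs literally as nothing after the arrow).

  | bbabbb => abbb => bb => ε
  | aabba => aba => aa
  | baabba => aabba => aba => aa
  | bbbbaa => bbaa => aa

abb->b; ba->a; bb->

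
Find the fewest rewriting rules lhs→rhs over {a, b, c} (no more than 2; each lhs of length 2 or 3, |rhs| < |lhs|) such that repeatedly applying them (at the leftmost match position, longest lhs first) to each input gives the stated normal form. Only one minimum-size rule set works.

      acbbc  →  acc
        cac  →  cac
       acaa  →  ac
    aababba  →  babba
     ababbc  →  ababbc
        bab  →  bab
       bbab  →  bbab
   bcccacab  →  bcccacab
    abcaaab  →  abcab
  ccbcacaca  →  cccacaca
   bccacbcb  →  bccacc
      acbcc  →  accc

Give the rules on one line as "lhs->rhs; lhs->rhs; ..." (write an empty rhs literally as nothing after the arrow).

aa->; cb->c

  | acbbc => acbc => acc
  | cac
  | acaa => ac
  | aababba => babba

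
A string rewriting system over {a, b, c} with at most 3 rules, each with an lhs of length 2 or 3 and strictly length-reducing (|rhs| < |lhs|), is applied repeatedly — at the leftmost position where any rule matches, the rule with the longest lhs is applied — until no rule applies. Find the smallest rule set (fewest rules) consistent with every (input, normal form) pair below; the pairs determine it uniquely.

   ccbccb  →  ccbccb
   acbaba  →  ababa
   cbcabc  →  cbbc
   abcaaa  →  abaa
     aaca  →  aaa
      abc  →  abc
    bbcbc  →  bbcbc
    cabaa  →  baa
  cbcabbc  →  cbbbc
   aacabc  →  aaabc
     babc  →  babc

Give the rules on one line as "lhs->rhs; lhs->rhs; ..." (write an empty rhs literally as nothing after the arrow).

ac->a; ca->

  | ccbccb
  | acbaba => ababa
  | cbcabc => cbbc
  | abcaaa => abaa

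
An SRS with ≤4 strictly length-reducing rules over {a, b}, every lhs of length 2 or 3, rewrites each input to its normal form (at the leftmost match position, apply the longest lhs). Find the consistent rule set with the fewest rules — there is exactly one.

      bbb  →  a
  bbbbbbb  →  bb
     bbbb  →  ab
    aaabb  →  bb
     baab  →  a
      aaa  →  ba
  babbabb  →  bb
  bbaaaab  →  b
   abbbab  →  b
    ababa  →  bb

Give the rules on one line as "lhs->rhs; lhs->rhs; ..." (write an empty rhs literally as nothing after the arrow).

  | bbb => a
  | bbbbbbb => abbbb => aab => bb
  | bbbb => ab
  | aaabb => babb => aab => bb

aa->b; bab->aa; bba->; bbb->a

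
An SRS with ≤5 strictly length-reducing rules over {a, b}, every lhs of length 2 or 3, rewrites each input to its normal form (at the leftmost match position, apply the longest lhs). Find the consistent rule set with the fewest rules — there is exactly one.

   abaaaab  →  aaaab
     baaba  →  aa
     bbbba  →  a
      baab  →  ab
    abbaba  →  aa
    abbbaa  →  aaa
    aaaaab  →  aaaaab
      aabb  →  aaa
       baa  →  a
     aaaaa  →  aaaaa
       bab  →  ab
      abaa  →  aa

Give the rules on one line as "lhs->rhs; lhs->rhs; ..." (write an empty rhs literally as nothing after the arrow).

  | abaaaab => aaaab
  | baaba => aba => aa
  | bbbba => abba => a
  | baab => ab

ba->a; baa->a; bb->a; bba->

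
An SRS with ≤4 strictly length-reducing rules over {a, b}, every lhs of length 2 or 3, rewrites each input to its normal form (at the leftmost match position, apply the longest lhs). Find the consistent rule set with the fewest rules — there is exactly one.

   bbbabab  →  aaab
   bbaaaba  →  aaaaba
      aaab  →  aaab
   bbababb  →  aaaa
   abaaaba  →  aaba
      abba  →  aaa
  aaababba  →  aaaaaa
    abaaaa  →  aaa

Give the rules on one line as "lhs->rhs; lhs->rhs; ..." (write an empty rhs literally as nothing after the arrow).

  | bbbabab => ababab => aabab => aaab
  | bbaaaba => aaaaba
  | aaab
  | bbababb => aababb => aaabb => aaaa

baa->; bab->ab; bb->a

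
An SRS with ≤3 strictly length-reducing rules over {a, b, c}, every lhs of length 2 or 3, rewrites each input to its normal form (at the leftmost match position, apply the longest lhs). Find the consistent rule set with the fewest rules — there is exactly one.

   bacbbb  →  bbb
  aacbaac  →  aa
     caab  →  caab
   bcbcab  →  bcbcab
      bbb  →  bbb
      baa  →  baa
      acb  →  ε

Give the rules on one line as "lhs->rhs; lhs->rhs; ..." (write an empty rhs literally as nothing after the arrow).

ac->; acb->

  | bacbbb => bbb
  | aacbaac => aaac => aa
  | caab
  | bcbcab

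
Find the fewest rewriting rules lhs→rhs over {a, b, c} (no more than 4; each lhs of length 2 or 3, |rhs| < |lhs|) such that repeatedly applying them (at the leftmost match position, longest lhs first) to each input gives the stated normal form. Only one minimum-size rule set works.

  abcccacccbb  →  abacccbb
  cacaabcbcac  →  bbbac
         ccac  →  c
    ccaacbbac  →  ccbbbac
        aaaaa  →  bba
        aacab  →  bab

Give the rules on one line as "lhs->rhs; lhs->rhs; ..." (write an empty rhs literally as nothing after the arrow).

  | abcccacccbb => abccacccbb => abcacccbb => abacccbb
  | cacaabcbcac => aabcbcac => bbcbcac => bbbcac => bbbac
  | ccac => c
  | ccaacbbac => ccbcbbac => ccbbbac

aa->b; bc->b; cac->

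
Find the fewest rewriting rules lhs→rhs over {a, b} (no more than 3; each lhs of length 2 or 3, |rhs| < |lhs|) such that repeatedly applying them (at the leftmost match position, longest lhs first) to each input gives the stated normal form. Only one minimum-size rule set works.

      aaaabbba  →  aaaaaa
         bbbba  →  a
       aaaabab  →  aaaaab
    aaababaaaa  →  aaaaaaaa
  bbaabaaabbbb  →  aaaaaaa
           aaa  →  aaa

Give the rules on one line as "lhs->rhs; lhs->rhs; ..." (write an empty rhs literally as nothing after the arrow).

  | aaaabbba => aaaaaba => aaaaaa
  | bbbba => bbba => bba => ba => a
  | aaaabab => aaaaab
  | aaababaaaa => aaaabaaaa => aaaaaaaa

abb->aa; ba->a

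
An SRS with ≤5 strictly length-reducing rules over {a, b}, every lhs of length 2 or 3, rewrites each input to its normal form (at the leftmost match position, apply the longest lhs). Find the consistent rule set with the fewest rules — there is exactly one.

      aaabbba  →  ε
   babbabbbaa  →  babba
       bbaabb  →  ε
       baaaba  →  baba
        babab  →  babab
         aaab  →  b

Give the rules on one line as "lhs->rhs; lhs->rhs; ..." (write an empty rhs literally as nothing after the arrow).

  | aaabbba => bbba => aaa => ε
  | babbabbbaa => babbaaaaa => babbaaa => babba
  | bbaabb => bbbb => aab => ε
  | baaaba => baba

aaa->; aab->; baa->b; bbb->aa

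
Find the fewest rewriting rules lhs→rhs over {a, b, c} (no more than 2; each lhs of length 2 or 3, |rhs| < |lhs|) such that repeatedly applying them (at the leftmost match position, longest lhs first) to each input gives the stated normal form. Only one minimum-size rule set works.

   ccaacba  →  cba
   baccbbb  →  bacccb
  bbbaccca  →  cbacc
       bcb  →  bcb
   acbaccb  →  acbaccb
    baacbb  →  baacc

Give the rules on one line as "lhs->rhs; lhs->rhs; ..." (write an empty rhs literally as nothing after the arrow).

bb->c; ca->

  | ccaacba => cacba => cba
  | baccbbb => bacccb
  | bbbaccca => cbaccca => cbacc
  | bcb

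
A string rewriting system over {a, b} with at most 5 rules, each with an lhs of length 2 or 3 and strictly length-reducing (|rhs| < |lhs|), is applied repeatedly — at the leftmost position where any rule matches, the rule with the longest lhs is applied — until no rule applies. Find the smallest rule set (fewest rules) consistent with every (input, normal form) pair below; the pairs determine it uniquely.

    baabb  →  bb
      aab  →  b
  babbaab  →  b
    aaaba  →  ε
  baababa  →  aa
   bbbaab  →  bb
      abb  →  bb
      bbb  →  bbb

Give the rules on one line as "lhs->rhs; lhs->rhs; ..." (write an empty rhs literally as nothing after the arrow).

  | baabb => abb => bb
  | aab => ab => b
  | babbaab => abaab => baab => ab => b
  | aaaba => aaba => aba => ba => ε

ab->b; ba->; bab->a; bba->b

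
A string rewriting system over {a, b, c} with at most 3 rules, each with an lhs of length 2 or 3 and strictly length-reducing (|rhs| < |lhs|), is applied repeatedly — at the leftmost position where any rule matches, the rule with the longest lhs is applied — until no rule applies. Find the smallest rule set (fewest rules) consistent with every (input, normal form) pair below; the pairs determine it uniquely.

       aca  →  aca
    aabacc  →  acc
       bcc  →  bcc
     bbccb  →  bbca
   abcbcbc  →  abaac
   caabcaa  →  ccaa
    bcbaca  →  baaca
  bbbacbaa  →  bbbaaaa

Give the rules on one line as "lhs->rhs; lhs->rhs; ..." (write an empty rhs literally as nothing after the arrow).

aab->; cb->a

  | aca
  | aabacc => acc
  | bcc
  | bbccb => bbca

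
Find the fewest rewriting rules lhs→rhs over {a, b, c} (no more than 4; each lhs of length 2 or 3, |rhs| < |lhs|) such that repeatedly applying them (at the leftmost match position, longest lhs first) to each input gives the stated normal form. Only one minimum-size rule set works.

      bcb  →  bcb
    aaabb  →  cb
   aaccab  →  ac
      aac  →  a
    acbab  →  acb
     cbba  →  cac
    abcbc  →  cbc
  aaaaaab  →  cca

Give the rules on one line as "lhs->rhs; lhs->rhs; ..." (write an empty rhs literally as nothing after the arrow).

  | bcb
  | aaabb => cabb => cb
  | aaccab => acab => ac
  | aac => a

aaa->ca; aac->a; ab->; bba->ac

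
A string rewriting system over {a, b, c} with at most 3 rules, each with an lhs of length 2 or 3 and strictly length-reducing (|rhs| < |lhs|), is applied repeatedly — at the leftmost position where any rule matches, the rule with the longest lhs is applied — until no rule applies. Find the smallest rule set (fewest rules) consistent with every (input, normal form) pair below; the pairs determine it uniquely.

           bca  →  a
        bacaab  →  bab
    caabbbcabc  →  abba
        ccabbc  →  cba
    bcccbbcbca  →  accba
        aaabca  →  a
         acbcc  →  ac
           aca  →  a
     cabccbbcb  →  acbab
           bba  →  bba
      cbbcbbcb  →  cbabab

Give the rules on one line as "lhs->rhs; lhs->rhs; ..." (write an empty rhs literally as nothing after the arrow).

  | bca => aa => a
  | bacaab => baab => bab
  | caabbbcabc => abbbcabc => abbaabc => abbabc => abbaa => abba
  | ccabbc => cbbc => cba

aa->a; bc->a; ca->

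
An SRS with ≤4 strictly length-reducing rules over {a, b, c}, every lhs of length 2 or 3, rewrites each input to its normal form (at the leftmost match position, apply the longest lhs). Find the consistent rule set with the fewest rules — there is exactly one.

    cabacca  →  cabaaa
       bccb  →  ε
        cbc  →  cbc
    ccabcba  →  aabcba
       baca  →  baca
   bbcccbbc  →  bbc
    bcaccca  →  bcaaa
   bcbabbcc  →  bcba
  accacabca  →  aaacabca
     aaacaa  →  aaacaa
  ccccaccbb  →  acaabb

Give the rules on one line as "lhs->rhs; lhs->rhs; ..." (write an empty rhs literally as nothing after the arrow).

  | cabacca => cabaaa
  | bccb => bab => ε
  | cbc
  | ccabcba => aabcba

bab->; cc->a; ccc->a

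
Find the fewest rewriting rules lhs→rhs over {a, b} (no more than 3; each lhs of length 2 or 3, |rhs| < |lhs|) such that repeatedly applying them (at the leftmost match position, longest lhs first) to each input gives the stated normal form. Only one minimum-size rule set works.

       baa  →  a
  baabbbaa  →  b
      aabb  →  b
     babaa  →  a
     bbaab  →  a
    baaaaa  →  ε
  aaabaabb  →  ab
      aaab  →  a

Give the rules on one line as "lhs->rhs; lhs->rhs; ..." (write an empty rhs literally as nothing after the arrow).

  | baa => a
  | baabbbaa => abbbaa => aabaa => aaa => b
  | aabb => aaa => b
  | babaa => baa => a

aaa->b; ba->; bb->a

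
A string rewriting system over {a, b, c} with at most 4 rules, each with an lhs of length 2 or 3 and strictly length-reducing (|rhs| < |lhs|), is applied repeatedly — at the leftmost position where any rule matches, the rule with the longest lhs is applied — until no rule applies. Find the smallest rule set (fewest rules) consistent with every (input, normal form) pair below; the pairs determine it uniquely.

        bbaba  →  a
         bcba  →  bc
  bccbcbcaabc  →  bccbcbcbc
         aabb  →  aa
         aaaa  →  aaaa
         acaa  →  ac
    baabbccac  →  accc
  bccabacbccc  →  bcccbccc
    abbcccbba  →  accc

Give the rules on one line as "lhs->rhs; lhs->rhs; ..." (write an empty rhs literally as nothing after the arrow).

ba->; bb->; ca->c

  | bbaba => aba => a
  | bcba => bc
  | bccbcbcaabc => bccbcbcabc => bccbcbcbc
  | aabb => aa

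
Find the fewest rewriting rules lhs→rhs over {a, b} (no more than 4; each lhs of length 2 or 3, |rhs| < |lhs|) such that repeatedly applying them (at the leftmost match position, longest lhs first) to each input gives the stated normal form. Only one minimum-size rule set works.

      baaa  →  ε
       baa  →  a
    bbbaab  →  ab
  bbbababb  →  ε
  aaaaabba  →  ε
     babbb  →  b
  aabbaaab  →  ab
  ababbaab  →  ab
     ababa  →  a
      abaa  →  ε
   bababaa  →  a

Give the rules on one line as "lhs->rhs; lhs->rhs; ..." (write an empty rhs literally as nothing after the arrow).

aa->; ba->; bb->

  | baaa => aa => ε
  | baa => a
  | bbbaab => baab => ab
  | bbbababb => bababb => babb => bb => ε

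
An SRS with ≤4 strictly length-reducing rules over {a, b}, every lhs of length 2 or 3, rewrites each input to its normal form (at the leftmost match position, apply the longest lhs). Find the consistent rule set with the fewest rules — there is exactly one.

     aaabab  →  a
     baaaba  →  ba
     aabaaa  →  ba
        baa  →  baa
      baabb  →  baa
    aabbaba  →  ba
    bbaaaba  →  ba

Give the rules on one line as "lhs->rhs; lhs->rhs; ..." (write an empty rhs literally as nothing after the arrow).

aaa->a; ab->a; aba->ba; bab->ab

  | aaabab => abab => bab => ab => a
  | baaaba => baba => aba => ba
  | aabaaa => abaaa => baaa => ba
  | baa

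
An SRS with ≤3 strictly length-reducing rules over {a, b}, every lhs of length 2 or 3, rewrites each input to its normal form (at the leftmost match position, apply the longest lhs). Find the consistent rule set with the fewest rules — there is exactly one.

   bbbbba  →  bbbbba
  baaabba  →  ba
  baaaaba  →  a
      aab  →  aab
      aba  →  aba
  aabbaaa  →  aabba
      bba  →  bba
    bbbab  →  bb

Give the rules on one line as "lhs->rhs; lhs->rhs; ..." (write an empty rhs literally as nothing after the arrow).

baa->ba; bab->

  | bbbbba
  | baaabba => baabba => babba => ba
  | baaaaba => baaaba => baaba => baba => a
  | aab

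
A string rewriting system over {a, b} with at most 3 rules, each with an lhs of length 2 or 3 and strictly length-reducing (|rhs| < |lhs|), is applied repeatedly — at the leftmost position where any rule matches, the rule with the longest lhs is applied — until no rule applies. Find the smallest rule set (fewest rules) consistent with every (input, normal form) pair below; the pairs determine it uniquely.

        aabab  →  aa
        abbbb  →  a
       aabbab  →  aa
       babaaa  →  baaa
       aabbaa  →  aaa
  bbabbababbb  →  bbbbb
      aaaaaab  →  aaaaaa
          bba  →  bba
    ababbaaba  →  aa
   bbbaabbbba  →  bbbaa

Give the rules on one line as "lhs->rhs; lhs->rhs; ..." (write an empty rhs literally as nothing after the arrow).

ab->a; aba->a; bab->b

  | aabab => aab => aa
  | abbbb => abbb => abb => ab => a
  | aabbab => aabab => aab => aa
  | babaaa => baaa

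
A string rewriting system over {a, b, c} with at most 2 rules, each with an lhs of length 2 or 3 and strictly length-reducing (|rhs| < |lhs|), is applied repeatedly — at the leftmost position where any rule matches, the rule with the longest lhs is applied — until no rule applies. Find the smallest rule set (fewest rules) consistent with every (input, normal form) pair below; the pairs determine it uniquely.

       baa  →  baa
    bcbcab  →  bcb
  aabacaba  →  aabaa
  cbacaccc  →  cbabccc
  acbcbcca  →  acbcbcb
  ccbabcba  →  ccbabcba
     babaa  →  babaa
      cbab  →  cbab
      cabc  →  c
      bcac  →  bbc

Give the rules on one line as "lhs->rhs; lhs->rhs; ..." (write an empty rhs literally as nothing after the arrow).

ca->b; cab->

  | baa
  | bcbcab => bcb
  | aabacaba => aabaa
  | cbacaccc => cbabccc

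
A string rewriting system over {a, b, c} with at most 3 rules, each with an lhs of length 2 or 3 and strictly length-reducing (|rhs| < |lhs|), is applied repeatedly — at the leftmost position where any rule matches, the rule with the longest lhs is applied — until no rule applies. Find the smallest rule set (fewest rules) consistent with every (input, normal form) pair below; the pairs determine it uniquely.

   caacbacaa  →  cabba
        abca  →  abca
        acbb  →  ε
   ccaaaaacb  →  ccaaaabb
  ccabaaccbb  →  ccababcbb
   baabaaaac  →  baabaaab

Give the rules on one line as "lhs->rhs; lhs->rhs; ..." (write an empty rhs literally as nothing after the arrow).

  | caacbacaa => cabbacaa => cabba
  | abca
  | acbb => bbb => ε
  | ccaaaaacb => ccaaaabb

ac->b; aca->; bbb->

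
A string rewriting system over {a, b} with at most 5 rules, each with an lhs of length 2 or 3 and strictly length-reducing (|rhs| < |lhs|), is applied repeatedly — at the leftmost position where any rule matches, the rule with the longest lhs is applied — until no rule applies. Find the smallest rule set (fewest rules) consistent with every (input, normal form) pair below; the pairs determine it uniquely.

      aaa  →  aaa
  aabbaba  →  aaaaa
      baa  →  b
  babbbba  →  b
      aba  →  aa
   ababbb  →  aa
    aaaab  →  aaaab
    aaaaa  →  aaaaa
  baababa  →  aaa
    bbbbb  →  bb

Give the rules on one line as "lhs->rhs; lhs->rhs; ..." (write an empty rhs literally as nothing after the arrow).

  | aaa
  | aabbaba => aaaaba => aaaaa
  | baa => b
  | babbbba => baba => baa => b

aba->aa; baa->b; bba->aa; bbb->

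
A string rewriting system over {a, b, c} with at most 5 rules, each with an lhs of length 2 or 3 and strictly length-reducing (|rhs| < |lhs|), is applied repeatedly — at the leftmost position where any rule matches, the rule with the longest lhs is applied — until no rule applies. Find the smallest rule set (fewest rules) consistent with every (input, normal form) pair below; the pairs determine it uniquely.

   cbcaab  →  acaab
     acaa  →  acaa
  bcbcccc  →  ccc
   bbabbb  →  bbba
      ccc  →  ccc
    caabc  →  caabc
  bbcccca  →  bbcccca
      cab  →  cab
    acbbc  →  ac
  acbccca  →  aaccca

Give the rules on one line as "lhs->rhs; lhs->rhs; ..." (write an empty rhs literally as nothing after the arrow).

abb->bc; bac->; cb->a; cbb->

  | cbcaab => acaab
  | acaa
  | bcbcccc => bacccc => ccc
  | bbabbb => bbbcb => bbba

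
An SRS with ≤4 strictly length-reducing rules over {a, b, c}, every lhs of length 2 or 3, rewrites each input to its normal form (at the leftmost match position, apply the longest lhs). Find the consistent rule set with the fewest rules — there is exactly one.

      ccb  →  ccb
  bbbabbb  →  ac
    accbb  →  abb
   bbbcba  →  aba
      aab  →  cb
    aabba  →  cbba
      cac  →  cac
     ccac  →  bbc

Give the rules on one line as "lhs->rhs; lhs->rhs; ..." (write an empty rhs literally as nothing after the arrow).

aa->c; acc->a; bbb->ac; cca->bb

  | ccb
  | bbbabbb => acabbb => acaac => accc => ac
  | accbb => abb
  | bbbcba => accba => aba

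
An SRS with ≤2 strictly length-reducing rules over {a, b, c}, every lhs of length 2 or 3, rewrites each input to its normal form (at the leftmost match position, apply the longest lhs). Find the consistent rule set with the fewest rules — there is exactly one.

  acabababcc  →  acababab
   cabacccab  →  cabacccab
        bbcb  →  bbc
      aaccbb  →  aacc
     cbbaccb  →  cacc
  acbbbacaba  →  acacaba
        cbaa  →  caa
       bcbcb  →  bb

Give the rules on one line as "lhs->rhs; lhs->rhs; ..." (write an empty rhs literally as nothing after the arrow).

bcc->b; cb->c

  | acabababcc => acababab
  | cabacccab
  | bbcb => bbc
  | aaccbb => aaccb => aacc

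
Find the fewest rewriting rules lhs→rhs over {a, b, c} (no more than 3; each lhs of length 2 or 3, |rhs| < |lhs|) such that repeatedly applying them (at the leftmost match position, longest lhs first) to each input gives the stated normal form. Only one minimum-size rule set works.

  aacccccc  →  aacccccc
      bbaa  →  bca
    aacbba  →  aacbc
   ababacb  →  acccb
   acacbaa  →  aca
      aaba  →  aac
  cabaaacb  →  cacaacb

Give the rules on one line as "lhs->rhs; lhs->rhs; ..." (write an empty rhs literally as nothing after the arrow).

ba->c; cca->

  | aacccccc
  | bbaa => bca
  | aacbba => aacbc
  | ababacb => acbacb => acccb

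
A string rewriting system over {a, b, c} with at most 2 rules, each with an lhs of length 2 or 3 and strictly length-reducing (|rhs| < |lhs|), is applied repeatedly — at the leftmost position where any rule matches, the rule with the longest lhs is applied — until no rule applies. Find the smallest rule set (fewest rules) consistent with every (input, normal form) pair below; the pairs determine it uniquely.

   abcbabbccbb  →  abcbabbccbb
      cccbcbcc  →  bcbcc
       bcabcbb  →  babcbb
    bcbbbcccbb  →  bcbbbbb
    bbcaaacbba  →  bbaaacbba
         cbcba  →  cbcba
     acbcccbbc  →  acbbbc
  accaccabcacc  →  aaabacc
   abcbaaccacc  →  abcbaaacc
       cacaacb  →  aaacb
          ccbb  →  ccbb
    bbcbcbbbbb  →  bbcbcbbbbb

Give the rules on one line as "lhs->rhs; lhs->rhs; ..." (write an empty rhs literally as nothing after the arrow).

ca->a; ccc->

  | abcbabbccbb
  | cccbcbcc => bcbcc
  | bcabcbb => babcbb
  | bcbbbcccbb => bcbbbbb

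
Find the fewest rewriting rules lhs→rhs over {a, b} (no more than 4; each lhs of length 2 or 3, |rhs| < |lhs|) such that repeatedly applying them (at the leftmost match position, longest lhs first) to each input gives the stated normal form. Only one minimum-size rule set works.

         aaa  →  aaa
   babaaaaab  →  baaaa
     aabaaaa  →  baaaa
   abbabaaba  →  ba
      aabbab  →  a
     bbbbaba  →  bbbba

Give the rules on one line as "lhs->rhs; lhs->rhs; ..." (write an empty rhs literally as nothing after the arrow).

  | aaa
  | babaaaaab => baaaaab => baaaa
  | aabaaaa => abaaaa => baaaa
  | abbabaaba => abaaba => baaba => baba => ba

ab->; aba->ba; abb->; bab->b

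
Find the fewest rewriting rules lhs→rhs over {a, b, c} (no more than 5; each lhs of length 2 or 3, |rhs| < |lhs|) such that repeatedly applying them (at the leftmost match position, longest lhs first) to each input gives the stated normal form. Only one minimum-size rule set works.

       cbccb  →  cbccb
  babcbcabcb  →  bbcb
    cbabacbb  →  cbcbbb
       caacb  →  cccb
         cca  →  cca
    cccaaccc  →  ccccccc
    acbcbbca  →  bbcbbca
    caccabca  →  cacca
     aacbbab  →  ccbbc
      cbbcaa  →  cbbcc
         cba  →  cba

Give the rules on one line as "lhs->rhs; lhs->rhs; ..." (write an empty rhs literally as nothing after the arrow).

  | cbccb
  | babcbcabcb => bbcabcb => bbcb
  | cbabacbb => cbcacbb => cbcbbb
  | caacb => cccb

aa->c; ab->c; abc->; acb->bb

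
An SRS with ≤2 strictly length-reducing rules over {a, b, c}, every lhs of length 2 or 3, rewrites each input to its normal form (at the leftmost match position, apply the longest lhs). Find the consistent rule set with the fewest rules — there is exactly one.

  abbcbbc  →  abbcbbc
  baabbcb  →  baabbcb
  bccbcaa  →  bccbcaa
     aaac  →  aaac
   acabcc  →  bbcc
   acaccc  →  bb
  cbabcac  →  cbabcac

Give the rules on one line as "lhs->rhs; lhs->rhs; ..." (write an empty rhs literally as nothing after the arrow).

  | abbcbbc
  | baabbcb
  | bccbcaa
  | aaac

aca->b; ccc->b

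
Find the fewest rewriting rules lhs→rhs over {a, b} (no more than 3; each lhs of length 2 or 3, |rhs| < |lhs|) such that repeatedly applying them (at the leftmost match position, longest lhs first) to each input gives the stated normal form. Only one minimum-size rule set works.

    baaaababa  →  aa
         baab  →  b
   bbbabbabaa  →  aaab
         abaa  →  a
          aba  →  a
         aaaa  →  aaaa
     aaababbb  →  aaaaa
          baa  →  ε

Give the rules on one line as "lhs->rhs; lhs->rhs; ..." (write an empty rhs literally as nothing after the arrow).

  | baaaababa => aababa => aaba => aa
  | baab => b
  | bbbabbabaa => aaabbabaa => aaabbaa => aaab
  | abaa => a

ba->; baa->; bbb->aa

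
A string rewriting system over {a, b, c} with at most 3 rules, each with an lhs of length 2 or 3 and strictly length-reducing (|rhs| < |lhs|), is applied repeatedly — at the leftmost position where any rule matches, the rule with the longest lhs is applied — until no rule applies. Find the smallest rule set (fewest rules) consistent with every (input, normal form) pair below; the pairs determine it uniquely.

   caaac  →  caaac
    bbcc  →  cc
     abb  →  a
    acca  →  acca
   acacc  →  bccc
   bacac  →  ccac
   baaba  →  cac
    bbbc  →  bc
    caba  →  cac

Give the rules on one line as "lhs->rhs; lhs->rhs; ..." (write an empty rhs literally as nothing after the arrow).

aca->bc; ba->c; bb->

  | caaac
  | bbcc => cc
  | abb => a
  | acca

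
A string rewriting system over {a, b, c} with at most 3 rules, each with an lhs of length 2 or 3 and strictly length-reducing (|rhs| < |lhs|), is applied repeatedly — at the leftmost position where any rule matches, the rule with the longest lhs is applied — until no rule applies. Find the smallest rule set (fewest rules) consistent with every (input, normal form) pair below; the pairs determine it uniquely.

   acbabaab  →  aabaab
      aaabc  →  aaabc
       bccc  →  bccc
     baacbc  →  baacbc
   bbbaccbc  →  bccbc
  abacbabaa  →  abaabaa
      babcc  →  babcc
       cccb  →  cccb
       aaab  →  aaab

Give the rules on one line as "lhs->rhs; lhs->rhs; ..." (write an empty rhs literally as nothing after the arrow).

  | acbabaab => aabaab
  | aaabc
  | bccc
  | baacbc

bba->; cba->a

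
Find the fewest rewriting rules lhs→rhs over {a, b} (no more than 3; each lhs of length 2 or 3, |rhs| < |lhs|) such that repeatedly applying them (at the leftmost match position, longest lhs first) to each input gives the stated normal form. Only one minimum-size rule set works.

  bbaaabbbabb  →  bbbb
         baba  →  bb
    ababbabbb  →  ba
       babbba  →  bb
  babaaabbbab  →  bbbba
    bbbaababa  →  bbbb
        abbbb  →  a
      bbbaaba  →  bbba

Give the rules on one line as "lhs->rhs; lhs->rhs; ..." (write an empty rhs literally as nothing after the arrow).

  | bbaaabbbabb => bbbabbbabb => bbbabbabb => bbbababb => bbbaabb => bbbb
  | baba => baa => bb
  | ababbabbb => aabbabbb => babbb => babb => bab => ba
  | babbba => babba => baba => baa => bb

aa->b; aab->; ab->a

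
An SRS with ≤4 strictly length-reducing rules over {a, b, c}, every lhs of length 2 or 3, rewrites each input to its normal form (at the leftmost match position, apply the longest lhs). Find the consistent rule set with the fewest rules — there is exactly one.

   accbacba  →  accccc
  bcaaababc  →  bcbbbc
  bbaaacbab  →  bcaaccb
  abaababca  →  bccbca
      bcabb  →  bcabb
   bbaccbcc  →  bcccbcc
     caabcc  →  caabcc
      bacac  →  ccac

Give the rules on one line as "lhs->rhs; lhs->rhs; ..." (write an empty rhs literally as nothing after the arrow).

  | accbacba => accccba => accccc
  | bcaaababc => bcababc => bcbbbc
  | bbaaacbab => bcaacbab => bcaaccb
  | abaababca => bbababca => bcbabca => bccbca

aaa->a; aba->bb; ba->c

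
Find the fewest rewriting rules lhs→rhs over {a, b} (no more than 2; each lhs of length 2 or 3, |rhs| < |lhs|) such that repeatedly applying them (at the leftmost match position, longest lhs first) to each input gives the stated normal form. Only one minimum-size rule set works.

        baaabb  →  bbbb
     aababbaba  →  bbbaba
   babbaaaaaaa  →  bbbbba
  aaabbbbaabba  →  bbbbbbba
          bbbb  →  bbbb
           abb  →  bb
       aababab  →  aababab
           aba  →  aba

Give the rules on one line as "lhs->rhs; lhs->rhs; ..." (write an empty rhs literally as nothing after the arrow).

  | baaabb => bbbb
  | aababbaba => aabbbaba => abbbaba => bbbaba
  | babbaaaaaaa => bbbaaaaaaa => bbbbaaaa => bbbbba
  | aaabbbbaabba => bbbbbaabba => bbbbbabba => bbbbbbba

aaa->b; abb->bb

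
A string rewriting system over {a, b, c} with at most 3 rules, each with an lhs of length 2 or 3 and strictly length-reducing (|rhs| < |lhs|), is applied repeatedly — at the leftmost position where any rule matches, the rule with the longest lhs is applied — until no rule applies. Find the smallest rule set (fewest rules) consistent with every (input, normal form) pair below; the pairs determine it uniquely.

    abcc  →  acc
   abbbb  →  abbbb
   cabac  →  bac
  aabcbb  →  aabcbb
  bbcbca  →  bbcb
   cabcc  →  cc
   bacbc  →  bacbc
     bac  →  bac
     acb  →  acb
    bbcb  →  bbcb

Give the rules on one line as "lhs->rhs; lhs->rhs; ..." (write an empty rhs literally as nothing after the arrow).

bcc->cc; ca->

  | abcc => acc
  | abbbb
  | cabac => bac
  | aabcbb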